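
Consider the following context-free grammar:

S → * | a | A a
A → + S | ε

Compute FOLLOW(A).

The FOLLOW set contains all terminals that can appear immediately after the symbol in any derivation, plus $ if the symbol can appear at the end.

We compute FOLLOW(A) using the standard algorithm.
FOLLOW(S) starts with {$}.
FIRST(A) = {+, ε}
FIRST(S) = {*, +, a}
FOLLOW(A) = {a}
FOLLOW(S) = {$, a}
Therefore, FOLLOW(A) = {a}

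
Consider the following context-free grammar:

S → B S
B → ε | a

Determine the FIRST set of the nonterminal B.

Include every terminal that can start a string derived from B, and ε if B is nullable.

We compute FIRST(B) using the standard algorithm.
FIRST(B) = {a, ε}
FIRST(S) = {a}
Therefore, FIRST(B) = {a, ε}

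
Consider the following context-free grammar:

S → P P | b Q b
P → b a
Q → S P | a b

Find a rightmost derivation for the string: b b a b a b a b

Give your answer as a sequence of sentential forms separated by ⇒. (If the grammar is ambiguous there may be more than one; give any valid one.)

S ⇒ b Q b ⇒ b S P b ⇒ b S b a b ⇒ b P P b a b ⇒ b P b a b a b ⇒ b b a b a b a b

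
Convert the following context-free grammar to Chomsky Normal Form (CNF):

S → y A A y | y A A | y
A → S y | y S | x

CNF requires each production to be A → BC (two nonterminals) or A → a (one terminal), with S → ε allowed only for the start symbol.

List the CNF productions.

TY → y; S → y; A → x; S → TY X0; X0 → A X1; X1 → A TY; S → TY X2; X2 → A A; A → S TY; A → TY S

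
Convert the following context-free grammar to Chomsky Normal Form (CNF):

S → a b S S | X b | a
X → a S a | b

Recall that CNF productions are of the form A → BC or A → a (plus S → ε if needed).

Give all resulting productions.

TA → a; TB → b; S → a; X → b; S → TA X0; X0 → TB X1; X1 → S S; S → X TB; X → TA X2; X2 → S TA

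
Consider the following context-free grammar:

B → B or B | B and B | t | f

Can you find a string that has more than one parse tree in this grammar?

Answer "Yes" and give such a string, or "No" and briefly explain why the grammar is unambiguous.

Yes - the string 'f and f or t or f or f' has two distinct parse trees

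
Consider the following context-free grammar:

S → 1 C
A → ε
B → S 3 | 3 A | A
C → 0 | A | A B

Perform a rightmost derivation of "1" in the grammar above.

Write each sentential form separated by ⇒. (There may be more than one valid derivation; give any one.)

S ⇒ 1 C ⇒ 1 A ⇒ 1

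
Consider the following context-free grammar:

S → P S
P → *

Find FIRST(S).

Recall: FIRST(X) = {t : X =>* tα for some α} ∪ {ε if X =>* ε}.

We compute FIRST(S) using the standard algorithm.
FIRST(P) = {*}
FIRST(S) = {*}
Therefore, FIRST(S) = {*}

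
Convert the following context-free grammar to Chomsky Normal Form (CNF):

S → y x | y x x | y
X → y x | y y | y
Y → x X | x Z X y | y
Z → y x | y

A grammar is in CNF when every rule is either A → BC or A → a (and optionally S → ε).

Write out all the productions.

TY → y; TX → x; S → y; X → y; Y → y; Z → y; S → TY TX; S → TY X0; X0 → TX TX; X → TY TX; X → TY TY; Y → TX X; Y → TX X1; X1 → Z X2; X2 → X TY; Z → TY TX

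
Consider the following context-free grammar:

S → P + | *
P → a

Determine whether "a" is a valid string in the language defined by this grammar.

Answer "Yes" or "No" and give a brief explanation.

No - no valid derivation exists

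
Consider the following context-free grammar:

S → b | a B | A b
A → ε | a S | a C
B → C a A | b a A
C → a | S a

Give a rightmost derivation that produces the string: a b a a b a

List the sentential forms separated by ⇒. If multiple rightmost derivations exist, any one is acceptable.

S ⇒ a B ⇒ a b a A ⇒ a b a a C ⇒ a b a a S a ⇒ a b a a b a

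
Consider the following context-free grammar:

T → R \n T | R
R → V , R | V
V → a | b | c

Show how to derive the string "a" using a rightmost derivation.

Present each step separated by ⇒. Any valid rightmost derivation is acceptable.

T ⇒ R ⇒ V ⇒ a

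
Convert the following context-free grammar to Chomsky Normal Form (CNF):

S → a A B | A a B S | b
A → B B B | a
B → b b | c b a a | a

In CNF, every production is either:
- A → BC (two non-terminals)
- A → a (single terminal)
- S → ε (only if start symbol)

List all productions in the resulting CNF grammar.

TA → a; S → b; A → a; TB → b; TC → c; B → a; S → TA X0; X0 → A B; S → A X1; X1 → TA X2; X2 → B S; A → B X3; X3 → B B; B → TB TB; B → TC X4; X4 → TB X5; X5 → TA TA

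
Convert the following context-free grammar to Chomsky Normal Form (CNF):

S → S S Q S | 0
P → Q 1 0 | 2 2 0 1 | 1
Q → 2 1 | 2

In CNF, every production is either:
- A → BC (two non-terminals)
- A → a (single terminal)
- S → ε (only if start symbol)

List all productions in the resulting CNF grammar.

S → 0; T1 → 1; T0 → 0; T2 → 2; P → 1; Q → 2; S → S X0; X0 → S X1; X1 → Q S; P → Q X2; X2 → T1 T0; P → T2 X3; X3 → T2 X4; X4 → T0 T1; Q → T2 T1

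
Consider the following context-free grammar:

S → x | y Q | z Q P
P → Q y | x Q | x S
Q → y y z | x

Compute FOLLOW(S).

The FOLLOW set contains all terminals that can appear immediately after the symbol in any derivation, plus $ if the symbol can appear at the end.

We compute FOLLOW(S) using the standard algorithm.
FOLLOW(S) starts with {$}.
FIRST(P) = {x, y}
FIRST(Q) = {x, y}
FIRST(S) = {x, y, z}
FOLLOW(P) = {$}
FOLLOW(Q) = {$, x, y}
FOLLOW(S) = {$}
Therefore, FOLLOW(S) = {$}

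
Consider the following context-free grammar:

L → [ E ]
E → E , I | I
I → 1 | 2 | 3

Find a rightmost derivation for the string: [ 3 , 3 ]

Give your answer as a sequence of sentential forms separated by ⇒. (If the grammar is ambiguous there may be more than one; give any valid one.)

L ⇒ [ E ] ⇒ [ E , I ] ⇒ [ E , 3 ] ⇒ [ I , 3 ] ⇒ [ 3 , 3 ]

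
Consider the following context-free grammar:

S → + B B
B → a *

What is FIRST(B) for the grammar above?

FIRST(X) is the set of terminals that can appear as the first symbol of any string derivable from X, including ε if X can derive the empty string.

We compute FIRST(B) using the standard algorithm.
FIRST(B) = {a}
FIRST(S) = {+}
Therefore, FIRST(B) = {a}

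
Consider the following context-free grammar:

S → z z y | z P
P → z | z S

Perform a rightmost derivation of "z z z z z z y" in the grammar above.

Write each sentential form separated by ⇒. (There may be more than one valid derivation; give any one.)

S ⇒ z P ⇒ z z S ⇒ z z z P ⇒ z z z z S ⇒ z z z z z z y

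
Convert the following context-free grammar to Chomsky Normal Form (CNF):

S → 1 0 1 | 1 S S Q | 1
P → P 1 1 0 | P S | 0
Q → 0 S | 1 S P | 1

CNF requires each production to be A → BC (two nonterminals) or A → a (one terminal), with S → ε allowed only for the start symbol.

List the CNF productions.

T1 → 1; T0 → 0; S → 1; P → 0; Q → 1; S → T1 X0; X0 → T0 T1; S → T1 X1; X1 → S X2; X2 → S Q; P → P X3; X3 → T1 X4; X4 → T1 T0; P → P S; Q → T0 S; Q → T1 X5; X5 → S P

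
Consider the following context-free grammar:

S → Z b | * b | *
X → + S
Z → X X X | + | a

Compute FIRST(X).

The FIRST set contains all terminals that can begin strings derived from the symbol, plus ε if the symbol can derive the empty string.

We compute FIRST(X) using the standard algorithm.
FIRST(S) = {*, +, a}
FIRST(X) = {+}
FIRST(Z) = {+, a}
Therefore, FIRST(X) = {+}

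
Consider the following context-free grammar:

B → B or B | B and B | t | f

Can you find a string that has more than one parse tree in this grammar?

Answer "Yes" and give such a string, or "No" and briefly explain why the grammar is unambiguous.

Yes - the string 't and f or t or f and t' has two distinct parse trees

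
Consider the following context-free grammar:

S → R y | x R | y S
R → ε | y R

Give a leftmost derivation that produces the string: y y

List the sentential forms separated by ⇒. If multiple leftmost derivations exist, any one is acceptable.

S ⇒ y S ⇒ y R y ⇒ y y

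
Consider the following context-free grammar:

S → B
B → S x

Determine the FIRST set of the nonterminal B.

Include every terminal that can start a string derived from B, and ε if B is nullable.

We compute FIRST(B) using the standard algorithm.
FIRST(B) = {}
FIRST(S) = {}
Therefore, FIRST(B) = {}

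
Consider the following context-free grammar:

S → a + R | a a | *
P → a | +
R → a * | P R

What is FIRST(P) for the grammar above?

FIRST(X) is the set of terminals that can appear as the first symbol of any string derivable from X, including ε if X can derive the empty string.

We compute FIRST(P) using the standard algorithm.
FIRST(P) = {+, a}
FIRST(R) = {+, a}
FIRST(S) = {*, a}
Therefore, FIRST(P) = {+, a}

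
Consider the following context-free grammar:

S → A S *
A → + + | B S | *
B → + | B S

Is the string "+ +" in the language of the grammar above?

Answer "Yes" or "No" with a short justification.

No - no valid derivation exists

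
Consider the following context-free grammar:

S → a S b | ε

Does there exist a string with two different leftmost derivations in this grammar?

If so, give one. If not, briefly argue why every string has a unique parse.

No - every string in the language has a unique leftmost derivation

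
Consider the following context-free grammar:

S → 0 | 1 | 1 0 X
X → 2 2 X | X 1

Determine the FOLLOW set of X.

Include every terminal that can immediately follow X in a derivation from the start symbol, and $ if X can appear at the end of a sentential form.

We compute FOLLOW(X) using the standard algorithm.
FOLLOW(S) starts with {$}.
FIRST(S) = {0, 1}
FIRST(X) = {2}
FOLLOW(S) = {$}
FOLLOW(X) = {$, 1}
Therefore, FOLLOW(X) = {$, 1}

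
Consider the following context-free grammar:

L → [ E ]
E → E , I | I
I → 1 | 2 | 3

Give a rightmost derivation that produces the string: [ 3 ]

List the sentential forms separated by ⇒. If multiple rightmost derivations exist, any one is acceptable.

L ⇒ [ E ] ⇒ [ I ] ⇒ [ 3 ]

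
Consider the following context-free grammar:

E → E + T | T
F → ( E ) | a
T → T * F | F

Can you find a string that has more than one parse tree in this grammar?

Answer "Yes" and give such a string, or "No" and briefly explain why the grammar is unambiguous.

No - the grammar is unambiguous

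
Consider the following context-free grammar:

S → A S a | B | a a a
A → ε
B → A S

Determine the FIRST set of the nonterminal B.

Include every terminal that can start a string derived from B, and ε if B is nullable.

We compute FIRST(B) using the standard algorithm.
FIRST(A) = {ε}
FIRST(B) = {a}
FIRST(S) = {a}
Therefore, FIRST(B) = {a}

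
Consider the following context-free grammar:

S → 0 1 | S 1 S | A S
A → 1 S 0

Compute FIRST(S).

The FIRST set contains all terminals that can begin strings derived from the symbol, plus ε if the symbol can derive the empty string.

We compute FIRST(S) using the standard algorithm.
FIRST(A) = {1}
FIRST(S) = {0, 1}
Therefore, FIRST(S) = {0, 1}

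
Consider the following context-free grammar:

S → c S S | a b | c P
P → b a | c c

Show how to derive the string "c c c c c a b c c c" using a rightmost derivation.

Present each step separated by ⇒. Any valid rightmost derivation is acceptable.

S ⇒ c S S ⇒ c S c S S ⇒ c S c S c P ⇒ c S c S c c c ⇒ c S c a b c c c ⇒ c c P c a b c c c ⇒ c c c c c a b c c c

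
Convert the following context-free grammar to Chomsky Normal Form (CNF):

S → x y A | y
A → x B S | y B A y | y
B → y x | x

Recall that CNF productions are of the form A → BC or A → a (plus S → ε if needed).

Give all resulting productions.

TX → x; TY → y; S → y; A → y; B → x; S → TX X0; X0 → TY A; A → TX X1; X1 → B S; A → TY X2; X2 → B X3; X3 → A TY; B → TY TX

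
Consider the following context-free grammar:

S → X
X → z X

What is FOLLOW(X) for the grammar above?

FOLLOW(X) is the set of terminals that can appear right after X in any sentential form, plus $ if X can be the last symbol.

We compute FOLLOW(X) using the standard algorithm.
FOLLOW(S) starts with {$}.
FIRST(S) = {z}
FIRST(X) = {z}
FOLLOW(S) = {$}
FOLLOW(X) = {$}
Therefore, FOLLOW(X) = {$}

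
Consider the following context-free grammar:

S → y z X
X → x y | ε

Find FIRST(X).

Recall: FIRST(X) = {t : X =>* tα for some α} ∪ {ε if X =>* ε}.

We compute FIRST(X) using the standard algorithm.
FIRST(S) = {y}
FIRST(X) = {x, ε}
Therefore, FIRST(X) = {x, ε}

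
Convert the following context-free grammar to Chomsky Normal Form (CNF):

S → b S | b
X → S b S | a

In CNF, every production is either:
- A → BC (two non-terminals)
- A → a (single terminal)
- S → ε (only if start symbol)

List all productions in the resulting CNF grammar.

TB → b; S → b; X → a; S → TB S; X → S X0; X0 → TB S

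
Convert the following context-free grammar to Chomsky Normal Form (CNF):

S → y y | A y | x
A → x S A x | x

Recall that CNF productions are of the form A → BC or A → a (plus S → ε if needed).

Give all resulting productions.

TY → y; S → x; TX → x; A → x; S → TY TY; S → A TY; A → TX X0; X0 → S X1; X1 → A TX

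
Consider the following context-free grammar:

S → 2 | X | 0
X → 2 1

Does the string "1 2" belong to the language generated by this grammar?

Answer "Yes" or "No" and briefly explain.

No - no valid derivation exists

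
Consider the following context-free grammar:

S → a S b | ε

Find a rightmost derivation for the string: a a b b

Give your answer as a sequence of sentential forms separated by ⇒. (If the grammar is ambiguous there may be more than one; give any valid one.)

S ⇒ a S b ⇒ a a S b b ⇒ a a b b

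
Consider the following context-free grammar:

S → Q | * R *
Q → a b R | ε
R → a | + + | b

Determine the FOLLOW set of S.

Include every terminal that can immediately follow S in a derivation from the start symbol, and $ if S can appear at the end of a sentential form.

We compute FOLLOW(S) using the standard algorithm.
FOLLOW(S) starts with {$}.
FIRST(Q) = {a, ε}
FIRST(R) = {+, a, b}
FIRST(S) = {*, a, ε}
FOLLOW(Q) = {$}
FOLLOW(R) = {$, *}
FOLLOW(S) = {$}
Therefore, FOLLOW(S) = {$}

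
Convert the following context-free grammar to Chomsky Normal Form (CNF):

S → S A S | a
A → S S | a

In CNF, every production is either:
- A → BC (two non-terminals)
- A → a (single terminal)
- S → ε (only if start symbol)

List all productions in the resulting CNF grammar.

S → a; A → a; S → S X0; X0 → A S; A → S S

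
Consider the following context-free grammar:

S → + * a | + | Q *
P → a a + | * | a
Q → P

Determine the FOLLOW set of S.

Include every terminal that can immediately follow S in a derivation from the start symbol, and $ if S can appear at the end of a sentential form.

We compute FOLLOW(S) using the standard algorithm.
FOLLOW(S) starts with {$}.
FIRST(P) = {*, a}
FIRST(Q) = {*, a}
FIRST(S) = {*, +, a}
FOLLOW(P) = {*}
FOLLOW(Q) = {*}
FOLLOW(S) = {$}
Therefore, FOLLOW(S) = {$}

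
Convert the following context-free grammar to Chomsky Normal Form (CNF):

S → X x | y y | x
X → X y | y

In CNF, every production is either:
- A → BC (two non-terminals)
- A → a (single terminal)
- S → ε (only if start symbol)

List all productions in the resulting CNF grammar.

TX → x; TY → y; S → x; X → y; S → X TX; S → TY TY; X → X TY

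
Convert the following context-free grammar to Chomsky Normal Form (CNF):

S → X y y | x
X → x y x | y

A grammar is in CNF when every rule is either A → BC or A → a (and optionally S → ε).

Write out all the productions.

TY → y; S → x; TX → x; X → y; S → X X0; X0 → TY TY; X → TX X1; X1 → TY TX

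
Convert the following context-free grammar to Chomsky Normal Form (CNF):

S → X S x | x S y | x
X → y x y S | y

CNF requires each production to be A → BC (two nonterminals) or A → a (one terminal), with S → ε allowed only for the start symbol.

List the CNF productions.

TX → x; TY → y; S → x; X → y; S → X X0; X0 → S TX; S → TX X1; X1 → S TY; X → TY X2; X2 → TX X3; X3 → TY S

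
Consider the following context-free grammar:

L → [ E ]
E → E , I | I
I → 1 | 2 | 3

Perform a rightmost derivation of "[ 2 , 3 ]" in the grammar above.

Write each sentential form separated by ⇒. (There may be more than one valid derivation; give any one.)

L ⇒ [ E ] ⇒ [ E , I ] ⇒ [ E , 3 ] ⇒ [ I , 3 ] ⇒ [ 2 , 3 ]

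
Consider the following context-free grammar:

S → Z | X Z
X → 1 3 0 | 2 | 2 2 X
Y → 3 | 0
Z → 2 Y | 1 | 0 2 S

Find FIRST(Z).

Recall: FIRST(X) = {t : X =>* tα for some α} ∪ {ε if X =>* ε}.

We compute FIRST(Z) using the standard algorithm.
FIRST(S) = {0, 1, 2}
FIRST(X) = {1, 2}
FIRST(Y) = {0, 3}
FIRST(Z) = {0, 1, 2}
Therefore, FIRST(Z) = {0, 1, 2}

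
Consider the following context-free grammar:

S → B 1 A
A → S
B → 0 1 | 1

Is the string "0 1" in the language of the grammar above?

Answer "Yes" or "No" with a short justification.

No - no valid derivation exists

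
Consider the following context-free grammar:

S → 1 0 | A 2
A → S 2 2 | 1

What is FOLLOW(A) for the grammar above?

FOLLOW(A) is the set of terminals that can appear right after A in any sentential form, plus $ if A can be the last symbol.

We compute FOLLOW(A) using the standard algorithm.
FOLLOW(S) starts with {$}.
FIRST(A) = {1}
FIRST(S) = {1}
FOLLOW(A) = {2}
FOLLOW(S) = {$, 2}
Therefore, FOLLOW(A) = {2}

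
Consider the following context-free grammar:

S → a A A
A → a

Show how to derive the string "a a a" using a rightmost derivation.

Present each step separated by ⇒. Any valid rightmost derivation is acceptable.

S ⇒ a A A ⇒ a A a ⇒ a a a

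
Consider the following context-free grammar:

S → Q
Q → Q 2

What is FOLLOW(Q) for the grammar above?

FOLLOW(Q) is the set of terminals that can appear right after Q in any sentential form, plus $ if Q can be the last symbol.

We compute FOLLOW(Q) using the standard algorithm.
FOLLOW(S) starts with {$}.
FIRST(Q) = {}
FIRST(S) = {}
FOLLOW(Q) = {$, 2}
FOLLOW(S) = {$}
Therefore, FOLLOW(Q) = {$, 2}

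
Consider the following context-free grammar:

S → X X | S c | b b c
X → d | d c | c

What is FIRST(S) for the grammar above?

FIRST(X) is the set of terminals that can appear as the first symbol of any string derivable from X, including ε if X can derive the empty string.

We compute FIRST(S) using the standard algorithm.
FIRST(S) = {b, c, d}
FIRST(X) = {c, d}
Therefore, FIRST(S) = {b, c, d}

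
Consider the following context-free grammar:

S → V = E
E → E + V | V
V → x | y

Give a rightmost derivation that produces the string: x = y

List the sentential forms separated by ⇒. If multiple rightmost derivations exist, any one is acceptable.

S ⇒ V = E ⇒ V = V ⇒ V = y ⇒ x = y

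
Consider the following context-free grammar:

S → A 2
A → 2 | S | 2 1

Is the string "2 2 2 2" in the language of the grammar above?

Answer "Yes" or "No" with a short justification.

Yes - a valid derivation exists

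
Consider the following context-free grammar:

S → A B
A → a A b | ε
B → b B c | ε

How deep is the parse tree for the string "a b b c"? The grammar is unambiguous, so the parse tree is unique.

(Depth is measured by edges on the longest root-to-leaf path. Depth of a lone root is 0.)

3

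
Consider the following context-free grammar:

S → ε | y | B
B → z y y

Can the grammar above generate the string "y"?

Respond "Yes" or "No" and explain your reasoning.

Yes - a valid derivation exists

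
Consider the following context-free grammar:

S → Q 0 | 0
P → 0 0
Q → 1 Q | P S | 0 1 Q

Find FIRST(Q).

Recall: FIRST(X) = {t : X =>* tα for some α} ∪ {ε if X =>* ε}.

We compute FIRST(Q) using the standard algorithm.
FIRST(P) = {0}
FIRST(Q) = {0, 1}
FIRST(S) = {0, 1}
Therefore, FIRST(Q) = {0, 1}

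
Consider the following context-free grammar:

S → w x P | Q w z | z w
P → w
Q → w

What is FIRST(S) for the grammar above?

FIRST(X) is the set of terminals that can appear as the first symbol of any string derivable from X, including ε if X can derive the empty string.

We compute FIRST(S) using the standard algorithm.
FIRST(P) = {w}
FIRST(Q) = {w}
FIRST(S) = {w, z}
Therefore, FIRST(S) = {w, z}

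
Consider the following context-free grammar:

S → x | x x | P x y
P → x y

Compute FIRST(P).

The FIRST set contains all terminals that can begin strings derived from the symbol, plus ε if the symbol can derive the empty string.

We compute FIRST(P) using the standard algorithm.
FIRST(P) = {x}
FIRST(S) = {x}
Therefore, FIRST(P) = {x}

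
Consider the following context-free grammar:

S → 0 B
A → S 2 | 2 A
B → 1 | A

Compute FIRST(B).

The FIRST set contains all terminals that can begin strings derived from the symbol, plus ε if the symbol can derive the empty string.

We compute FIRST(B) using the standard algorithm.
FIRST(A) = {0, 2}
FIRST(B) = {0, 1, 2}
FIRST(S) = {0}
Therefore, FIRST(B) = {0, 1, 2}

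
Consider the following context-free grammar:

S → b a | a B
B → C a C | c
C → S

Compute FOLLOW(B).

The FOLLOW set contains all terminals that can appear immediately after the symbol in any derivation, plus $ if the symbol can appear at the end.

We compute FOLLOW(B) using the standard algorithm.
FOLLOW(S) starts with {$}.
FIRST(B) = {a, b, c}
FIRST(C) = {a, b}
FIRST(S) = {a, b}
FOLLOW(B) = {$, a}
FOLLOW(C) = {$, a}
FOLLOW(S) = {$, a}
Therefore, FOLLOW(B) = {$, a}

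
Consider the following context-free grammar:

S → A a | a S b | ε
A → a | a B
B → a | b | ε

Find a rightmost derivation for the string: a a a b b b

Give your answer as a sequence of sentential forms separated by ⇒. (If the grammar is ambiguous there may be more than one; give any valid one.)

S ⇒ a S b ⇒ a a S b b ⇒ a a a S b b b ⇒ a a a b b b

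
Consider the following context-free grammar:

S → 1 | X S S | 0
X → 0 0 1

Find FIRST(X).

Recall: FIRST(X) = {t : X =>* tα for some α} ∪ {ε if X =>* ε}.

We compute FIRST(X) using the standard algorithm.
FIRST(S) = {0, 1}
FIRST(X) = {0}
Therefore, FIRST(X) = {0}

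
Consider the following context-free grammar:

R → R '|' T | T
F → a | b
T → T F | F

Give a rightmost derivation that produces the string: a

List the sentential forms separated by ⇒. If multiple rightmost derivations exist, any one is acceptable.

R ⇒ T ⇒ F ⇒ a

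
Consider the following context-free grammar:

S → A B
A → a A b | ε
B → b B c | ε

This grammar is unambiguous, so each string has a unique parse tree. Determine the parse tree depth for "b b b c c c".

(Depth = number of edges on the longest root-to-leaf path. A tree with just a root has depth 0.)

5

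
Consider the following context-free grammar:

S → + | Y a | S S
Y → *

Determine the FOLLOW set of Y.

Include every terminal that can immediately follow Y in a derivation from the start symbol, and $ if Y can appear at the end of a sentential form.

We compute FOLLOW(Y) using the standard algorithm.
FOLLOW(S) starts with {$}.
FIRST(S) = {*, +}
FIRST(Y) = {*}
FOLLOW(S) = {$, *, +}
FOLLOW(Y) = {a}
Therefore, FOLLOW(Y) = {a}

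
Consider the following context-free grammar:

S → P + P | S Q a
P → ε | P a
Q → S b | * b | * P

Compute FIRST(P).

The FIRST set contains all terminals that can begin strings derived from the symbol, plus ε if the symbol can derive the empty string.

We compute FIRST(P) using the standard algorithm.
FIRST(P) = {a, ε}
FIRST(Q) = {*, +, a}
FIRST(S) = {+, a}
Therefore, FIRST(P) = {a, ε}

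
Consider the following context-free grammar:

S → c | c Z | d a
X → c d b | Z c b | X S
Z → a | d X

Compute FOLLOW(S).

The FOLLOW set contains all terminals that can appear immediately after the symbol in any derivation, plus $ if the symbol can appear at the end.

We compute FOLLOW(S) using the standard algorithm.
FOLLOW(S) starts with {$}.
FIRST(S) = {c, d}
FIRST(X) = {a, c, d}
FIRST(Z) = {a, d}
FOLLOW(S) = {$, c, d}
FOLLOW(X) = {$, c, d}
FOLLOW(Z) = {$, c, d}
Therefore, FOLLOW(S) = {$, c, d}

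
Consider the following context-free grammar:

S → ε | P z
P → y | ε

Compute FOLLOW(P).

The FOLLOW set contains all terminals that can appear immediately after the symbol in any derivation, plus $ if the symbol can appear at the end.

We compute FOLLOW(P) using the standard algorithm.
FOLLOW(S) starts with {$}.
FIRST(P) = {y, ε}
FIRST(S) = {y, z, ε}
FOLLOW(P) = {z}
FOLLOW(S) = {$}
Therefore, FOLLOW(P) = {z}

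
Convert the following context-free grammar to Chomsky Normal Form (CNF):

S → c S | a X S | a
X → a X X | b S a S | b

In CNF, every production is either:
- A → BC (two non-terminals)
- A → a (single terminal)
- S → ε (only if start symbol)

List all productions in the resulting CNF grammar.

TC → c; TA → a; S → a; TB → b; X → b; S → TC S; S → TA X0; X0 → X S; X → TA X1; X1 → X X; X → TB X2; X2 → S X3; X3 → TA S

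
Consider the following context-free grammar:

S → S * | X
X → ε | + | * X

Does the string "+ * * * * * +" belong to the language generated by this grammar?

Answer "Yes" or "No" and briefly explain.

No - no valid derivation exists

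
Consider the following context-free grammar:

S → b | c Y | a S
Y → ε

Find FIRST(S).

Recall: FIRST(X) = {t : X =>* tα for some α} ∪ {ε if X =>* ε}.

We compute FIRST(S) using the standard algorithm.
FIRST(S) = {a, b, c}
FIRST(Y) = {ε}
Therefore, FIRST(S) = {a, b, c}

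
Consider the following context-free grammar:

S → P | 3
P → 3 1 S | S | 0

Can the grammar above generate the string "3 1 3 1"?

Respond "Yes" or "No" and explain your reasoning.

No - no valid derivation exists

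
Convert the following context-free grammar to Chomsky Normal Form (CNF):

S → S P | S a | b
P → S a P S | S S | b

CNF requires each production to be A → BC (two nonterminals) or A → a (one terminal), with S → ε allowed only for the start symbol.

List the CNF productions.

TA → a; S → b; P → b; S → S P; S → S TA; P → S X0; X0 → TA X1; X1 → P S; P → S S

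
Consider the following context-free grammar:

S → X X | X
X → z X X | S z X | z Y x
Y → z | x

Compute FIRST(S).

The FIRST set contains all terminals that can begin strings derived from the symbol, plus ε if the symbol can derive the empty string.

We compute FIRST(S) using the standard algorithm.
FIRST(S) = {z}
FIRST(X) = {z}
FIRST(Y) = {x, z}
Therefore, FIRST(S) = {z}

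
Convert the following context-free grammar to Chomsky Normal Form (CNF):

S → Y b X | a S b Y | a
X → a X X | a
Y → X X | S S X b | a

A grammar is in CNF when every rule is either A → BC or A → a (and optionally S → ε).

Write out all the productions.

TB → b; TA → a; S → a; X → a; Y → a; S → Y X0; X0 → TB X; S → TA X1; X1 → S X2; X2 → TB Y; X → TA X3; X3 → X X; Y → X X; Y → S X4; X4 → S X5; X5 → X TB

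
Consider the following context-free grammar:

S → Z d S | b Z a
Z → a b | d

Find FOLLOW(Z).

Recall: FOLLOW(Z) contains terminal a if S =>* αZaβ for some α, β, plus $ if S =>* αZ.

We compute FOLLOW(Z) using the standard algorithm.
FOLLOW(S) starts with {$}.
FIRST(S) = {a, b, d}
FIRST(Z) = {a, d}
FOLLOW(S) = {$}
FOLLOW(Z) = {a, d}
Therefore, FOLLOW(Z) = {a, d}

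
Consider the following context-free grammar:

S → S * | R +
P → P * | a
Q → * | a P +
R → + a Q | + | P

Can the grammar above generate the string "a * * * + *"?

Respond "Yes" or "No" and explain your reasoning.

Yes - a valid derivation exists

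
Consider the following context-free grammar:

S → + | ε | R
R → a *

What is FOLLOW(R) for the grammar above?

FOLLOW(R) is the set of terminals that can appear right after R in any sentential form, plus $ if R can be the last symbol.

We compute FOLLOW(R) using the standard algorithm.
FOLLOW(S) starts with {$}.
FIRST(R) = {a}
FIRST(S) = {+, a, ε}
FOLLOW(R) = {$}
FOLLOW(S) = {$}
Therefore, FOLLOW(R) = {$}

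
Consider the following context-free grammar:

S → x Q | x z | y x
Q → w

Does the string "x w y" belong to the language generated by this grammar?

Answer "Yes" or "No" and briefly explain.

No - no valid derivation exists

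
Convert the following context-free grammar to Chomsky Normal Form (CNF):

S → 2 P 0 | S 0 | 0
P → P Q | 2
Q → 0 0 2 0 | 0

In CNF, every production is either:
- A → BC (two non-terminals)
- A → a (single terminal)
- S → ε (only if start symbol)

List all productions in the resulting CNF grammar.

T2 → 2; T0 → 0; S → 0; P → 2; Q → 0; S → T2 X0; X0 → P T0; S → S T0; P → P Q; Q → T0 X1; X1 → T0 X2; X2 → T2 T0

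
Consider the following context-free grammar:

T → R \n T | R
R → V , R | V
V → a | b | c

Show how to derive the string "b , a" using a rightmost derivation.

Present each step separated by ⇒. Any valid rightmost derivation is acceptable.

T ⇒ R ⇒ V , R ⇒ V , V ⇒ V , a ⇒ b , a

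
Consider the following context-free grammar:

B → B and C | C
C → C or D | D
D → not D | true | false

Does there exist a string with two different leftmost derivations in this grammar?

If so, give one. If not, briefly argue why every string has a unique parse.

No - every string in the language has a unique leftmost derivation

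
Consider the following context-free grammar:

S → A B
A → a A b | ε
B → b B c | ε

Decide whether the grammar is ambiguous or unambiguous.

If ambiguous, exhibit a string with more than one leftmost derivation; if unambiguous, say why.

Unambiguous - every string in the language has a unique leftmost derivation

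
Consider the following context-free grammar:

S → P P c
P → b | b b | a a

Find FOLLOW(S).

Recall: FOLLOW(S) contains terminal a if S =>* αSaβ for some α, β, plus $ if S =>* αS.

We compute FOLLOW(S) using the standard algorithm.
FOLLOW(S) starts with {$}.
FIRST(P) = {a, b}
FIRST(S) = {a, b}
FOLLOW(P) = {a, b, c}
FOLLOW(S) = {$}
Therefore, FOLLOW(S) = {$}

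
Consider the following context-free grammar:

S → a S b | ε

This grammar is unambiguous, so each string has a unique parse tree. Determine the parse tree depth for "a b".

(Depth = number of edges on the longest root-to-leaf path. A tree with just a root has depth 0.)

2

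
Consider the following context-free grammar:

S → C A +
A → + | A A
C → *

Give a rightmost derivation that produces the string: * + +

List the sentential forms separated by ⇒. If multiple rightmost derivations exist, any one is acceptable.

S ⇒ C A + ⇒ C + + ⇒ * + +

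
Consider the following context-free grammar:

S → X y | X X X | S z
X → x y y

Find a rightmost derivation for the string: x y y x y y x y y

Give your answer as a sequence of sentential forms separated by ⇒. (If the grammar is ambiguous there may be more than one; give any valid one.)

S ⇒ X X X ⇒ X X x y y ⇒ X x y y x y y ⇒ x y y x y y x y y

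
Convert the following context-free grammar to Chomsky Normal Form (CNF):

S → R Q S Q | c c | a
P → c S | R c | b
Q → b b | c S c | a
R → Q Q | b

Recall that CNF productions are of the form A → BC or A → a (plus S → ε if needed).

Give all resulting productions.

TC → c; S → a; P → b; TB → b; Q → a; R → b; S → R X0; X0 → Q X1; X1 → S Q; S → TC TC; P → TC S; P → R TC; Q → TB TB; Q → TC X2; X2 → S TC; R → Q Q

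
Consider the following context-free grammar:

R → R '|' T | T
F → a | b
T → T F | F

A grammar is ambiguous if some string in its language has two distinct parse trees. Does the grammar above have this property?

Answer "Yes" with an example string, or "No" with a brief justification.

No - the grammar is unambiguous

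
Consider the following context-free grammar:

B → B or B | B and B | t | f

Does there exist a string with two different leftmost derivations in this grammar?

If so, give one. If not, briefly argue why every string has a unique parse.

Yes - the string 'f or t and f and t and f or t' has two distinct leftmost derivations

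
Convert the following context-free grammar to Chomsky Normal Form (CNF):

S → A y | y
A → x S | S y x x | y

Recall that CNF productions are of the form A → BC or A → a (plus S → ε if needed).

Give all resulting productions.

TY → y; S → y; TX → x; A → y; S → A TY; A → TX S; A → S X0; X0 → TY X1; X1 → TX TX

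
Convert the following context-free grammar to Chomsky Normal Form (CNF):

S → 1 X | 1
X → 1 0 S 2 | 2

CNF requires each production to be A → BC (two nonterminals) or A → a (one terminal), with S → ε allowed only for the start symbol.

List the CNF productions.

T1 → 1; S → 1; T0 → 0; T2 → 2; X → 2; S → T1 X; X → T1 X0; X0 → T0 X1; X1 → S T2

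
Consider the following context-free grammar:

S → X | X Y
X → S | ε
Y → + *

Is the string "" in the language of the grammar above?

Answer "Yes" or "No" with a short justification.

Yes - a valid derivation exists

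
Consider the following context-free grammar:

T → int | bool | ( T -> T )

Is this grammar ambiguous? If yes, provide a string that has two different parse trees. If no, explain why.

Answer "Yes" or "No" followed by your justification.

No - the grammar is unambiguous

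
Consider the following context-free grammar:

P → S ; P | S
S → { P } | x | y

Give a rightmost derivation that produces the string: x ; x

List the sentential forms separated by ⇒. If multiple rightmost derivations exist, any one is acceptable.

P ⇒ S ; P ⇒ S ; S ⇒ S ; x ⇒ x ; x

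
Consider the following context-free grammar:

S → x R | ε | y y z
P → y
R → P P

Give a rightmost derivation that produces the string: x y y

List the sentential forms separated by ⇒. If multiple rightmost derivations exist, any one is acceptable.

S ⇒ x R ⇒ x P P ⇒ x P y ⇒ x y y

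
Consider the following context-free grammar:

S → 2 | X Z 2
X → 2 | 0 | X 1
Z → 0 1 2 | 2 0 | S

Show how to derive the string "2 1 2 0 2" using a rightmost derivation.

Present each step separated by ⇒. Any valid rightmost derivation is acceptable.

S ⇒ X Z 2 ⇒ X 2 0 2 ⇒ X 1 2 0 2 ⇒ 2 1 2 0 2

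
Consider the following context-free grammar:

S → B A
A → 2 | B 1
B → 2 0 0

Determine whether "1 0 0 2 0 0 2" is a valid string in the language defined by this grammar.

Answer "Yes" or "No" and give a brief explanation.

No - no valid derivation exists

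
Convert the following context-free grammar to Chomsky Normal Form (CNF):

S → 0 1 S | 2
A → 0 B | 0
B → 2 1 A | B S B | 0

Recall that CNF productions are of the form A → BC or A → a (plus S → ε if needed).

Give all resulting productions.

T0 → 0; T1 → 1; S → 2; A → 0; T2 → 2; B → 0; S → T0 X0; X0 → T1 S; A → T0 B; B → T2 X1; X1 → T1 A; B → B X2; X2 → S B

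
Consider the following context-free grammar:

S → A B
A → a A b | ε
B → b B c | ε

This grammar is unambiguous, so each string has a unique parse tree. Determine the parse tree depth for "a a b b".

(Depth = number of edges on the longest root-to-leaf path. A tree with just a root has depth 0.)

4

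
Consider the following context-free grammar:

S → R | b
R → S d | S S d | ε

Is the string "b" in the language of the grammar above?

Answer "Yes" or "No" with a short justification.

Yes - a valid derivation exists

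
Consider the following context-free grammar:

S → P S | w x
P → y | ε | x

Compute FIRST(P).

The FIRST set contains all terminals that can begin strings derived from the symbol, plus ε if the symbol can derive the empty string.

We compute FIRST(P) using the standard algorithm.
FIRST(P) = {x, y, ε}
FIRST(S) = {w, x, y}
Therefore, FIRST(P) = {x, y, ε}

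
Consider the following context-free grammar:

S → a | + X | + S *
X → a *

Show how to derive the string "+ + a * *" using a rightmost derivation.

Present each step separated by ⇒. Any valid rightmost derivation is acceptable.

S ⇒ + S * ⇒ + + X * ⇒ + + a * *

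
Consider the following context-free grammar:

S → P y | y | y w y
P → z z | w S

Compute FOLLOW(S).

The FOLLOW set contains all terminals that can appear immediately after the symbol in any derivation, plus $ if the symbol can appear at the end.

We compute FOLLOW(S) using the standard algorithm.
FOLLOW(S) starts with {$}.
FIRST(P) = {w, z}
FIRST(S) = {w, y, z}
FOLLOW(P) = {y}
FOLLOW(S) = {$, y}
Therefore, FOLLOW(S) = {$, y}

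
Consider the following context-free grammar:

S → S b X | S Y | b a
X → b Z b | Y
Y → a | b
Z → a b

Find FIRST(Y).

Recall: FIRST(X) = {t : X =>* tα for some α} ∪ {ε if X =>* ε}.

We compute FIRST(Y) using the standard algorithm.
FIRST(S) = {b}
FIRST(X) = {a, b}
FIRST(Y) = {a, b}
FIRST(Z) = {a}
Therefore, FIRST(Y) = {a, b}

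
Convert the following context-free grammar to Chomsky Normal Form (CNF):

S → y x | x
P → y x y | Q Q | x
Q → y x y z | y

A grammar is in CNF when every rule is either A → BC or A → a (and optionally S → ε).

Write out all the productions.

TY → y; TX → x; S → x; P → x; TZ → z; Q → y; S → TY TX; P → TY X0; X0 → TX TY; P → Q Q; Q → TY X1; X1 → TX X2; X2 → TY TZ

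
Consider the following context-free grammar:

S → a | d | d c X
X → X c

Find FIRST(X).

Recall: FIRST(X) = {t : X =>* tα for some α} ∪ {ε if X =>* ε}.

We compute FIRST(X) using the standard algorithm.
FIRST(S) = {a, d}
FIRST(X) = {}
Therefore, FIRST(X) = {}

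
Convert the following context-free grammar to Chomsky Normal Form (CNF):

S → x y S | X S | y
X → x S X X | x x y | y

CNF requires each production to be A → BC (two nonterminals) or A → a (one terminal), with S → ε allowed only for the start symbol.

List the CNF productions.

TX → x; TY → y; S → y; X → y; S → TX X0; X0 → TY S; S → X S; X → TX X1; X1 → S X2; X2 → X X; X → TX X3; X3 → TX TY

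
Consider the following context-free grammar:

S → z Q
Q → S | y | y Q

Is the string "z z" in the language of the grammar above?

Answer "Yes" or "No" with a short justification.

No - no valid derivation exists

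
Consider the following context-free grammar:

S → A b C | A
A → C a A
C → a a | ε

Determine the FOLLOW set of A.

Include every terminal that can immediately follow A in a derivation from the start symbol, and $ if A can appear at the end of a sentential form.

We compute FOLLOW(A) using the standard algorithm.
FOLLOW(S) starts with {$}.
FIRST(A) = {a}
FIRST(C) = {a, ε}
FIRST(S) = {a}
FOLLOW(A) = {$, b}
FOLLOW(C) = {$, a}
FOLLOW(S) = {$}
Therefore, FOLLOW(A) = {$, b}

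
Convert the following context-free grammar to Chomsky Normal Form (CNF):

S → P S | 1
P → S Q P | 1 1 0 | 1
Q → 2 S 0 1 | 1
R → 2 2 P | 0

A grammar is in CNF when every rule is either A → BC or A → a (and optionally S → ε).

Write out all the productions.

S → 1; T1 → 1; T0 → 0; P → 1; T2 → 2; Q → 1; R → 0; S → P S; P → S X0; X0 → Q P; P → T1 X1; X1 → T1 T0; Q → T2 X2; X2 → S X3; X3 → T0 T1; R → T2 X4; X4 → T2 P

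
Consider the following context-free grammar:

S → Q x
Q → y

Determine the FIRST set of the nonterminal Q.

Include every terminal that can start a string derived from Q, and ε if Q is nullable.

We compute FIRST(Q) using the standard algorithm.
FIRST(Q) = {y}
FIRST(S) = {y}
Therefore, FIRST(Q) = {y}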